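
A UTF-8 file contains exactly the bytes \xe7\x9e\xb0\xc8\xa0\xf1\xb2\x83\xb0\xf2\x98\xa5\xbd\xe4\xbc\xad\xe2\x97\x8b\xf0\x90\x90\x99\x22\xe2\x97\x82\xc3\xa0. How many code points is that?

10

Byte at offset 0: 0xE7 = 11100111 → 3-byte char (#1). Advance 3.
Byte at offset 3: 0xC8 = 11001000 → 2-byte char (#2). Advance 2.
Byte at offset 5: 0xF1 = 11110001 → 4-byte char (#3). Advance 4.
Byte at offset 9: 0xF2 = 11110010 → 4-byte char (#4). Advance 4.
Byte at offset 13: 0xE4 = 11100100 → 3-byte char (#5). Advance 3.
Byte at offset 16: 0xE2 = 11100010 → 3-byte char (#6). Advance 3.
Byte at offset 19: 0xF0 = 11110000 → 4-byte char (#7). Advance 4.
Byte at offset 23: 0x22 = 00100010 → 1-byte char (#8). Advance 1.
Byte at offset 24: 0xE2 = 11100010 → 3-byte char (#9). Advance 3.
Byte at offset 27: 0xC3 = 11000011 → 2-byte char (#10). Advance 2.
Reached end at offset 29 after 10 code points.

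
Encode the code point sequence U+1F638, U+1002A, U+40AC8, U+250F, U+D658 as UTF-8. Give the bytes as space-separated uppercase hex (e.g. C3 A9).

F0 9F 98 B8 F0 90 80 AA F1 80 AB 88 E2 94 8F ED 99 98

U+1F638: 4-byte form → F0 9F 98 B8.
U+1002A: 4-byte form → F0 90 80 AA.
U+40AC8: 4-byte form → F1 80 AB 88.
U+250F: 3-byte form → E2 94 8F.
U+D658: 3-byte form → ED 99 98.
Concatenated (18 bytes): F0 9F 98 B8 F0 90 80 AA F1 80 AB 88 E2 94 8F ED 99 98.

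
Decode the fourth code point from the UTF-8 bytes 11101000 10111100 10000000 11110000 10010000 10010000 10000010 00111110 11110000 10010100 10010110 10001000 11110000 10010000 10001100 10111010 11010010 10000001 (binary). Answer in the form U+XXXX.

Offset 0: leading byte 0xE8 = 11101000 → 3-byte char #1 = E8 BC 80.
Offset 3: leading byte 0xF0 = 11110000 → 4-byte char #2 = F0 90 90 82.
Offset 7: leading byte 0x3E = 00111110 → 1-byte char #3 = 3E.
Offset 8: leading byte 0xF0 = 11110000 → 4-byte char #4 = F0 94 96 88.
Leading byte 0xF0 = 11110000 matches 11110xxx → 4-byte sequence.
Byte 1: 0xF0 = 11110000, payload 000 (3 bits).
Byte 2: 0x94 = 10010100 (10xxxxxx ✓), payload 010100.
Byte 3: 0x96 = 10010110 (10xxxxxx ✓), payload 010110.
Byte 4: 0x88 = 10001000 (10xxxxxx ✓), payload 001000.
Concatenate: 000010100010110001000 = 0x14588 (21 bits → U+14588).

U+14588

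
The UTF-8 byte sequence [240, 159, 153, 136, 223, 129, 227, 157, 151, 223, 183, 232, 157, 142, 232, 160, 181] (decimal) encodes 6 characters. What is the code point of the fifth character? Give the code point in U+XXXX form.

Offset 0: leading byte 0xF0 = 11110000 → 4-byte char #1 = F0 9F 99 88.
Offset 4: leading byte 0xDF = 11011111 → 2-byte char #2 = DF 81.
Offset 6: leading byte 0xE3 = 11100011 → 3-byte char #3 = E3 9D 97.
Offset 9: leading byte 0xDF = 11011111 → 2-byte char #4 = DF B7.
Offset 11: leading byte 0xE8 = 11101000 → 3-byte char #5 = E8 9D 8E.
Leading byte 0xE8 = 11101000 matches 1110xxxx → 3-byte sequence.
Byte 1: 0xE8 = 11101000, payload 1000 (4 bits).
Byte 2: 0x9D = 10011101 (10xxxxxx ✓), payload 011101.
Byte 3: 0x8E = 10001110 (10xxxxxx ✓), payload 001110.
Concatenate: 1000011101001110 = 0x874E (16 bits → U+874E).

U+874E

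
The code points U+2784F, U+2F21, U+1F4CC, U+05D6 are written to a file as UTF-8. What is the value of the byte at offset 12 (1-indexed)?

1-indexed offset 12 is 0-indexed offset 11.
U+2784F → 4-byte form F0 A7 A1 8F at offsets 0–3.
U+2F21 → 3-byte form E2 BC A1 at offsets 4–6.
U+1F4CC → 4-byte form F0 9F 93 8C at offsets 7–10.
U+05D6 → 2-byte form D7 96 at offsets 11–12.
Offset 11 falls in char 4's range; it's byte 1 of D7 96 = 0xD7.

0xD7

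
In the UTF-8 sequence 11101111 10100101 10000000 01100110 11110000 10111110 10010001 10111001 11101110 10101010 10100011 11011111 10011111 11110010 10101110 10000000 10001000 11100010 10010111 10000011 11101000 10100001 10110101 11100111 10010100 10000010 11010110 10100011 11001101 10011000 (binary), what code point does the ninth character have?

U+7502

Offset 0: leading byte 0xEF = 11101111 → 3-byte char #1 = EF A5 80.
Offset 3: leading byte 0x66 = 01100110 → 1-byte char #2 = 66.
Offset 4: leading byte 0xF0 = 11110000 → 4-byte char #3 = F0 BE 91 B9.
Offset 8: leading byte 0xEE = 11101110 → 3-byte char #4 = EE AA A3.
Offset 11: leading byte 0xDF = 11011111 → 2-byte char #5 = DF 9F.
Offset 13: leading byte 0xF2 = 11110010 → 4-byte char #6 = F2 AE 80 88.
Offset 17: leading byte 0xE2 = 11100010 → 3-byte char #7 = E2 97 83.
Offset 20: leading byte 0xE8 = 11101000 → 3-byte char #8 = E8 A1 B5.
Offset 23: leading byte 0xE7 = 11100111 → 3-byte char #9 = E7 94 82.
Leading byte 0xE7 = 11100111 matches 1110xxxx → 3-byte sequence.
Byte 1: 0xE7 = 11100111, payload 0111 (4 bits).
Byte 2: 0x94 = 10010100 (10xxxxxx ✓), payload 010100.
Byte 3: 0x82 = 10000010 (10xxxxxx ✓), payload 000010.
Concatenate: 0111010100000010 = 0x7502 (16 bits → U+7502).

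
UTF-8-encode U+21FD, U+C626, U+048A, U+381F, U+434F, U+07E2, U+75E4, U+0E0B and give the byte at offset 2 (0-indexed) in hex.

0xBD

U+21FD → 3-byte form E2 87 BD at offsets 0–2.
Offset 2 falls in char 1's range; it's byte 3 of E2 87 BD = 0xBD.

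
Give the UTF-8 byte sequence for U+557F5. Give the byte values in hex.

U+557F5 = 0x557F5 = 350197 decimal. In range U+10000–U+10FFFF → 4-byte form: 11110xxx 10xxxxxx 10xxxxxx 10xxxxxx.
Binary (21 bits): 001010101011111110101.
Split 3+6+6+6: 001 | 010101 | 011111 | 110101.
Byte 1: 11110001 = 0xF1.
Byte 2: 10010101 = 0x95.
Byte 3: 10011111 = 0x9F.
Byte 4: 10110101 = 0xB5.

F1 95 9F B5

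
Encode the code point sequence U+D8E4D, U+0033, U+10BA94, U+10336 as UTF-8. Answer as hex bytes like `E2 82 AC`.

F3 98 B9 8D 33 F4 8B AA 94 F0 90 8C B6

U+D8E4D: 4-byte form → F3 98 B9 8D.
U+0033: 1-byte form → 33.
U+10BA94: 4-byte form → F4 8B AA 94.
U+10336: 4-byte form → F0 90 8C B6.
Concatenated (13 bytes): F3 98 B9 8D 33 F4 8B AA 94 F0 90 8C B6.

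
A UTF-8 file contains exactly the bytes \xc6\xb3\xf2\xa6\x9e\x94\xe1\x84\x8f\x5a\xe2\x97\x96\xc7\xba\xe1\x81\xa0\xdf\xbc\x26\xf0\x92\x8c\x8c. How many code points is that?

10

Byte at offset 0: 0xC6 = 11000110 → 2-byte char (#1). Advance 2.
Byte at offset 2: 0xF2 = 11110010 → 4-byte char (#2). Advance 4.
Byte at offset 6: 0xE1 = 11100001 → 3-byte char (#3). Advance 3.
Byte at offset 9: 0x5A = 01011010 → 1-byte char (#4). Advance 1.
Byte at offset 10: 0xE2 = 11100010 → 3-byte char (#5). Advance 3.
Byte at offset 13: 0xC7 = 11000111 → 2-byte char (#6). Advance 2.
Byte at offset 15: 0xE1 = 11100001 → 3-byte char (#7). Advance 3.
Byte at offset 18: 0xDF = 11011111 → 2-byte char (#8). Advance 2.
Byte at offset 20: 0x26 = 00100110 → 1-byte char (#9). Advance 1.
Byte at offset 21: 0xF0 = 11110000 → 4-byte char (#10). Advance 4.
Reached end at offset 25 after 10 code points.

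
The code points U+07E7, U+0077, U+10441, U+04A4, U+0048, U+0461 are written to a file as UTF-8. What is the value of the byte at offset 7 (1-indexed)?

0x81

1-indexed offset 7 is 0-indexed offset 6.
U+07E7 → 2-byte form DF A7 at offsets 0–1.
U+0077 → 1-byte form 77 at offsets 2–2.
U+10441 → 4-byte form F0 90 91 81 at offsets 3–6.
Offset 6 falls in char 3's range; it's byte 4 of F0 90 91 81 = 0x81.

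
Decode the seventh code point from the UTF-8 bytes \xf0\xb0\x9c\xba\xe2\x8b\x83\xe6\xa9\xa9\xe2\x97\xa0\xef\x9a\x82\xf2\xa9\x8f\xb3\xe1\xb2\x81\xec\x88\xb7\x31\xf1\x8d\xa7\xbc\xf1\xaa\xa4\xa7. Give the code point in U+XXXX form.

U+1C81

Offset 0: leading byte 0xF0 = 11110000 → 4-byte char #1 = F0 B0 9C BA.
Offset 4: leading byte 0xE2 = 11100010 → 3-byte char #2 = E2 8B 83.
Offset 7: leading byte 0xE6 = 11100110 → 3-byte char #3 = E6 A9 A9.
Offset 10: leading byte 0xE2 = 11100010 → 3-byte char #4 = E2 97 A0.
Offset 13: leading byte 0xEF = 11101111 → 3-byte char #5 = EF 9A 82.
Offset 16: leading byte 0xF2 = 11110010 → 4-byte char #6 = F2 A9 8F B3.
Offset 20: leading byte 0xE1 = 11100001 → 3-byte char #7 = E1 B2 81.
Leading byte 0xE1 = 11100001 matches 1110xxxx → 3-byte sequence.
Byte 1: 0xE1 = 11100001, payload 0001 (4 bits).
Byte 2: 0xB2 = 10110010 (10xxxxxx ✓), payload 110010.
Byte 3: 0x81 = 10000001 (10xxxxxx ✓), payload 000001.
Concatenate: 0001110010000001 = 0x1C81 (16 bits → U+1C81).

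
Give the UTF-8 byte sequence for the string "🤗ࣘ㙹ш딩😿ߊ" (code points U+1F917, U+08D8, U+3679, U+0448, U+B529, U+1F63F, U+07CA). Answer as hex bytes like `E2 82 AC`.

U+1F917: 4-byte form → F0 9F A4 97.
U+08D8: 3-byte form → E0 A3 98.
U+3679: 3-byte form → E3 99 B9.
U+0448: 2-byte form → D1 88.
U+B529: 3-byte form → EB 94 A9.
U+1F63F: 4-byte form → F0 9F 98 BF.
U+07CA: 2-byte form → DF 8A.
Concatenated (21 bytes): F0 9F A4 97 E0 A3 98 E3 99 B9 D1 88 EB 94 A9 F0 9F 98 BF DF 8A.

F0 9F A4 97 E0 A3 98 E3 99 B9 D1 88 EB 94 A9 F0 9F 98 BF DF 8A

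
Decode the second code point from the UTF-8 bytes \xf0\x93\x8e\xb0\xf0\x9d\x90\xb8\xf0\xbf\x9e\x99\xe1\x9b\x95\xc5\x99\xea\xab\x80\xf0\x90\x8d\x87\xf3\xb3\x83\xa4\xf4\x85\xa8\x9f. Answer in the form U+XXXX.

U+1D438

Offset 0: leading byte 0xF0 = 11110000 → 4-byte char #1 = F0 93 8E B0.
Offset 4: leading byte 0xF0 = 11110000 → 4-byte char #2 = F0 9D 90 B8.
Leading byte 0xF0 = 11110000 matches 11110xxx → 4-byte sequence.
Byte 1: 0xF0 = 11110000, payload 000 (3 bits).
Byte 2: 0x9D = 10011101 (10xxxxxx ✓), payload 011101.
Byte 3: 0x90 = 10010000 (10xxxxxx ✓), payload 010000.
Byte 4: 0xB8 = 10111000 (10xxxxxx ✓), payload 111000.
Concatenate: 000011101010000111000 = 0x1D438 (21 bits → U+1D438).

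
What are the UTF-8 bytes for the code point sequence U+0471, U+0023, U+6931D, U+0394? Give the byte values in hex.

U+0471: 2-byte form → D1 B1.
U+0023: 1-byte form → 23.
U+6931D: 4-byte form → F1 A9 8C 9D.
U+0394: 2-byte form → CE 94.
Concatenated (9 bytes): D1 B1 23 F1 A9 8C 9D CE 94.

D1 B1 23 F1 A9 8C 9D CE 94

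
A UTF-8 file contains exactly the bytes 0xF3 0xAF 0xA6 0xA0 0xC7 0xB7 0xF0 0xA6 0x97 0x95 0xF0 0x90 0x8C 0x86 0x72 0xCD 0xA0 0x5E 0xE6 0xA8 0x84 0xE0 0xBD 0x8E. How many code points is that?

Byte at offset 0: 0xF3 = 11110011 → 4-byte char (#1). Advance 4.
Byte at offset 4: 0xC7 = 11000111 → 2-byte char (#2). Advance 2.
Byte at offset 6: 0xF0 = 11110000 → 4-byte char (#3). Advance 4.
Byte at offset 10: 0xF0 = 11110000 → 4-byte char (#4). Advance 4.
Byte at offset 14: 0x72 = 01110010 → 1-byte char (#5). Advance 1.
Byte at offset 15: 0xCD = 11001101 → 2-byte char (#6). Advance 2.
Byte at offset 17: 0x5E = 01011110 → 1-byte char (#7). Advance 1.
Byte at offset 18: 0xE6 = 11100110 → 3-byte char (#8). Advance 3.
Byte at offset 21: 0xE0 = 11100000 → 3-byte char (#9). Advance 3.
Reached end at offset 24 after 9 code points.

9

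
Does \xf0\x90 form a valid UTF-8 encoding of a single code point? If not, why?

Leading byte 0xF0 = 11110000 → 4-byte form, but only 2 bytes are present.

invalid (sequence truncated)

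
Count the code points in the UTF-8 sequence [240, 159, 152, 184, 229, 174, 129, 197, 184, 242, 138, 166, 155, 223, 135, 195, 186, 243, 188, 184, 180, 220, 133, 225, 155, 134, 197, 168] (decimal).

10

Byte at offset 0: 0xF0 = 11110000 → 4-byte char (#1). Advance 4.
Byte at offset 4: 0xE5 = 11100101 → 3-byte char (#2). Advance 3.
Byte at offset 7: 0xC5 = 11000101 → 2-byte char (#3). Advance 2.
Byte at offset 9: 0xF2 = 11110010 → 4-byte char (#4). Advance 4.
Byte at offset 13: 0xDF = 11011111 → 2-byte char (#5). Advance 2.
Byte at offset 15: 0xC3 = 11000011 → 2-byte char (#6). Advance 2.
Byte at offset 17: 0xF3 = 11110011 → 4-byte char (#7). Advance 4.
Byte at offset 21: 0xDC = 11011100 → 2-byte char (#8). Advance 2.
Byte at offset 23: 0xE1 = 11100001 → 3-byte char (#9). Advance 3.
Byte at offset 26: 0xC5 = 11000101 → 2-byte char (#10). Advance 2.
Reached end at offset 28 after 10 code points.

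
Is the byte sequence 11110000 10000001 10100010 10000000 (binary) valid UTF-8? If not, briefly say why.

invalid (overlong encoding)

Leading byte 0xF0 = 11110000 → 4-byte form.
Continuation bytes all match 10xxxxxx. Payload decodes to 0x1880.
But 0x1880 < 0x10000, the minimum for a 4-byte sequence — this is an overlong encoding.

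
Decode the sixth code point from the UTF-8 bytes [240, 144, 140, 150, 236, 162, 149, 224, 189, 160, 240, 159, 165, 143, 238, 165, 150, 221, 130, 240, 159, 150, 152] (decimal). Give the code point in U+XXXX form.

U+0742

Offset 0: leading byte 0xF0 = 11110000 → 4-byte char #1 = F0 90 8C 96.
Offset 4: leading byte 0xEC = 11101100 → 3-byte char #2 = EC A2 95.
Offset 7: leading byte 0xE0 = 11100000 → 3-byte char #3 = E0 BD A0.
Offset 10: leading byte 0xF0 = 11110000 → 4-byte char #4 = F0 9F A5 8F.
Offset 14: leading byte 0xEE = 11101110 → 3-byte char #5 = EE A5 96.
Offset 17: leading byte 0xDD = 11011101 → 2-byte char #6 = DD 82.
Leading byte 0xDD = 11011101 matches 110xxxxx → 2-byte sequence.
Byte 1: 0xDD = 11011101, payload 11101 (5 bits).
Byte 2: 0x82 = 10000010 (10xxxxxx ✓), payload 000010.
Concatenate: 11101000010 = 0x742 (11 bits → U+0742).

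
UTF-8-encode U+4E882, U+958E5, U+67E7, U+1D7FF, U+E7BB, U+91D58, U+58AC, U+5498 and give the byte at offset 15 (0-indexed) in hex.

U+4E882 → 4-byte form F1 8E A2 82 at offsets 0–3.
U+958E5 → 4-byte form F2 95 A3 A5 at offsets 4–7.
U+67E7 → 3-byte form E6 9F A7 at offsets 8–10.
U+1D7FF → 4-byte form F0 9D 9F BF at offsets 11–14.
U+E7BB → 3-byte form EE 9E BB at offsets 15–17.
Offset 15 falls in char 5's range; it's byte 1 of EE 9E BB = 0xEE.

0xEE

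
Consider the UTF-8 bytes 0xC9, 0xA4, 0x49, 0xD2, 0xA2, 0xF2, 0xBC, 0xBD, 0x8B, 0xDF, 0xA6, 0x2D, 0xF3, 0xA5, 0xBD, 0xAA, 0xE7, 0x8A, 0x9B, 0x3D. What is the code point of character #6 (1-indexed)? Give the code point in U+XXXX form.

U+002D

Offset 0: leading byte 0xC9 = 11001001 → 2-byte char #1 = C9 A4.
Offset 2: leading byte 0x49 = 01001001 → 1-byte char #2 = 49.
Offset 3: leading byte 0xD2 = 11010010 → 2-byte char #3 = D2 A2.
Offset 5: leading byte 0xF2 = 11110010 → 4-byte char #4 = F2 BC BD 8B.
Offset 9: leading byte 0xDF = 11011111 → 2-byte char #5 = DF A6.
Offset 11: leading byte 0x2D = 00101101 → 1-byte char #6 = 2D.
Leading byte 0x2D = 00101101 matches 0xxxxxxx → 1-byte sequence.
Byte 1: 0x2D = 00101101, payload 0101101 (7 bits).
Concatenate: 0101101 = 0x2D (7 bits → U+002D).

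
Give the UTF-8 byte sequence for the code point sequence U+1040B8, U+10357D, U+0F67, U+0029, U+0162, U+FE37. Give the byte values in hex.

F4 84 82 B8 F4 83 95 BD E0 BD A7 29 C5 A2 EF B8 B7

U+1040B8: 4-byte form → F4 84 82 B8.
U+10357D: 4-byte form → F4 83 95 BD.
U+0F67: 3-byte form → E0 BD A7.
U+0029: 1-byte form → 29.
U+0162: 2-byte form → C5 A2.
U+FE37: 3-byte form → EF B8 B7.
Concatenated (17 bytes): F4 84 82 B8 F4 83 95 BD E0 BD A7 29 C5 A2 EF B8 B7.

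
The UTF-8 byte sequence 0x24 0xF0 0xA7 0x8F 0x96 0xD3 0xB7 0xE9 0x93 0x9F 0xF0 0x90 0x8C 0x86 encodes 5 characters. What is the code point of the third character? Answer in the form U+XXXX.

Offset 0: leading byte 0x24 = 00100100 → 1-byte char #1 = 24.
Offset 1: leading byte 0xF0 = 11110000 → 4-byte char #2 = F0 A7 8F 96.
Offset 5: leading byte 0xD3 = 11010011 → 2-byte char #3 = D3 B7.
Leading byte 0xD3 = 11010011 matches 110xxxxx → 2-byte sequence.
Byte 1: 0xD3 = 11010011, payload 10011 (5 bits).
Byte 2: 0xB7 = 10110111 (10xxxxxx ✓), payload 110111.
Concatenate: 10011110111 = 0x4F7 (11 bits → U+04F7).

U+04F7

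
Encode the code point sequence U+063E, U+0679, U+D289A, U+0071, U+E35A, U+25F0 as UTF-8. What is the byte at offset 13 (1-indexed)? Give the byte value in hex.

1-indexed offset 13 is 0-indexed offset 12.
U+063E → 2-byte form D8 BE at offsets 0–1.
U+0679 → 2-byte form D9 B9 at offsets 2–3.
U+D289A → 4-byte form F3 92 A2 9A at offsets 4–7.
U+0071 → 1-byte form 71 at offsets 8–8.
U+E35A → 3-byte form EE 8D 9A at offsets 9–11.
U+25F0 → 3-byte form E2 97 B0 at offsets 12–14.
Offset 12 falls in char 6's range; it's byte 1 of E2 97 B0 = 0xE2.

0xE2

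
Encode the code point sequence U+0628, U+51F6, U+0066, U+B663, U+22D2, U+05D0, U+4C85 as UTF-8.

U+0628: 2-byte form → D8 A8.
U+51F6: 3-byte form → E5 87 B6.
U+0066: 1-byte form → 66.
U+B663: 3-byte form → EB 99 A3.
U+22D2: 3-byte form → E2 8B 92.
U+05D0: 2-byte form → D7 90.
U+4C85: 3-byte form → E4 B2 85.
Concatenated (17 bytes): D8 A8 E5 87 B6 66 EB 99 A3 E2 8B 92 D7 90 E4 B2 85.

D8 A8 E5 87 B6 66 EB 99 A3 E2 8B 92 D7 90 E4 B2 85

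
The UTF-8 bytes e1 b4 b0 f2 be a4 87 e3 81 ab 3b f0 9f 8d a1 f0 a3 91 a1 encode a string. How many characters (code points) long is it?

Byte at offset 0: 0xE1 = 11100001 → 3-byte char (#1). Advance 3.
Byte at offset 3: 0xF2 = 11110010 → 4-byte char (#2). Advance 4.
Byte at offset 7: 0xE3 = 11100011 → 3-byte char (#3). Advance 3.
Byte at offset 10: 0x3B = 00111011 → 1-byte char (#4). Advance 1.
Byte at offset 11: 0xF0 = 11110000 → 4-byte char (#5). Advance 4.
Byte at offset 15: 0xF0 = 11110000 → 4-byte char (#6). Advance 4.
Reached end at offset 19 after 6 code points.

6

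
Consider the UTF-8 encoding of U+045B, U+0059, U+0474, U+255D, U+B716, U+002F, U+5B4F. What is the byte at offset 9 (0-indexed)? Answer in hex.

U+045B → 2-byte form D1 9B at offsets 0–1.
U+0059 → 1-byte form 59 at offsets 2–2.
U+0474 → 2-byte form D1 B4 at offsets 3–4.
U+255D → 3-byte form E2 95 9D at offsets 5–7.
U+B716 → 3-byte form EB 9C 96 at offsets 8–10.
Offset 9 falls in char 5's range; it's byte 2 of EB 9C 96 = 0x9C.

0x9C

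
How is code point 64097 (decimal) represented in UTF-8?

U+FA61 = 0xFA61 = 64097 decimal. In range U+0800–U+FFFF → 3-byte form: 1110xxxx 10xxxxxx 10xxxxxx.
Binary (16 bits): 1111101001100001.
Split 4+6+6: 1111 | 101001 | 100001.
Byte 1: 11101111 = 0xEF.
Byte 2: 10101001 = 0xA9.
Byte 3: 10100001 = 0xA1.

EF A9 A1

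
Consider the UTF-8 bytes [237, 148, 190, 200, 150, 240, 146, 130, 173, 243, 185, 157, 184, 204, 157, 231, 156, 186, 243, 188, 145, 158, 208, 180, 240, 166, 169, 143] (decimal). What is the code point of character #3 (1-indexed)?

Offset 0: leading byte 0xED = 11101101 → 3-byte char #1 = ED 94 BE.
Offset 3: leading byte 0xC8 = 11001000 → 2-byte char #2 = C8 96.
Offset 5: leading byte 0xF0 = 11110000 → 4-byte char #3 = F0 92 82 AD.
Leading byte 0xF0 = 11110000 matches 11110xxx → 4-byte sequence.
Byte 1: 0xF0 = 11110000, payload 000 (3 bits).
Byte 2: 0x92 = 10010010 (10xxxxxx ✓), payload 010010.
Byte 3: 0x82 = 10000010 (10xxxxxx ✓), payload 000010.
Byte 4: 0xAD = 10101101 (10xxxxxx ✓), payload 101101.
Concatenate: 000010010000010101101 = 0x120AD (21 bits → U+120AD).

U+120AD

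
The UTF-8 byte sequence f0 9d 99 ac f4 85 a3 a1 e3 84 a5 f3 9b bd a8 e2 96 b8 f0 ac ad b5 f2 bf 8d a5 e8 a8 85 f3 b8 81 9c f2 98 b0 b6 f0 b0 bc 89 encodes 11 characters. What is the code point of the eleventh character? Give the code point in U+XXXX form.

Offset 0: leading byte 0xF0 = 11110000 → 4-byte char #1 = F0 9D 99 AC.
Offset 4: leading byte 0xF4 = 11110100 → 4-byte char #2 = F4 85 A3 A1.
Offset 8: leading byte 0xE3 = 11100011 → 3-byte char #3 = E3 84 A5.
Offset 11: leading byte 0xF3 = 11110011 → 4-byte char #4 = F3 9B BD A8.
Offset 15: leading byte 0xE2 = 11100010 → 3-byte char #5 = E2 96 B8.
Offset 18: leading byte 0xF0 = 11110000 → 4-byte char #6 = F0 AC AD B5.
Offset 22: leading byte 0xF2 = 11110010 → 4-byte char #7 = F2 BF 8D A5.
Offset 26: leading byte 0xE8 = 11101000 → 3-byte char #8 = E8 A8 85.
Offset 29: leading byte 0xF3 = 11110011 → 4-byte char #9 = F3 B8 81 9C.
Offset 33: leading byte 0xF2 = 11110010 → 4-byte char #10 = F2 98 B0 B6.
Offset 37: leading byte 0xF0 = 11110000 → 4-byte char #11 = F0 B0 BC 89.
Leading byte 0xF0 = 11110000 matches 11110xxx → 4-byte sequence.
Byte 1: 0xF0 = 11110000, payload 000 (3 bits).
Byte 2: 0xB0 = 10110000 (10xxxxxx ✓), payload 110000.
Byte 3: 0xBC = 10111100 (10xxxxxx ✓), payload 111100.
Byte 4: 0x89 = 10001001 (10xxxxxx ✓), payload 001001.
Concatenate: 000110000111100001001 = 0x30F09 (21 bits → U+30F09).

U+30F09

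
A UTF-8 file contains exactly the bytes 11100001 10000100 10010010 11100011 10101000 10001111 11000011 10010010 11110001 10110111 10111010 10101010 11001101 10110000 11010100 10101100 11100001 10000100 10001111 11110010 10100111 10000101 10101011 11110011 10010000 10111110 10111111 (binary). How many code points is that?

Byte at offset 0: 0xE1 = 11100001 → 3-byte char (#1). Advance 3.
Byte at offset 3: 0xE3 = 11100011 → 3-byte char (#2). Advance 3.
Byte at offset 6: 0xC3 = 11000011 → 2-byte char (#3). Advance 2.
Byte at offset 8: 0xF1 = 11110001 → 4-byte char (#4). Advance 4.
Byte at offset 12: 0xCD = 11001101 → 2-byte char (#5). Advance 2.
Byte at offset 14: 0xD4 = 11010100 → 2-byte char (#6). Advance 2.
Byte at offset 16: 0xE1 = 11100001 → 3-byte char (#7). Advance 3.
Byte at offset 19: 0xF2 = 11110010 → 4-byte char (#8). Advance 4.
Byte at offset 23: 0xF3 = 11110011 → 4-byte char (#9). Advance 4.
Reached end at offset 27 after 9 code points.

9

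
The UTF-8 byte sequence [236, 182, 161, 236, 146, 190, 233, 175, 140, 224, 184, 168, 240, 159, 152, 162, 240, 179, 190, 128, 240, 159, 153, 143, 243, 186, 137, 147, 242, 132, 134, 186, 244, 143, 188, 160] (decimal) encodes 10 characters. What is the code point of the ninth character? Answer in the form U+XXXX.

Offset 0: leading byte 0xEC = 11101100 → 3-byte char #1 = EC B6 A1.
Offset 3: leading byte 0xEC = 11101100 → 3-byte char #2 = EC 92 BE.
Offset 6: leading byte 0xE9 = 11101001 → 3-byte char #3 = E9 AF 8C.
Offset 9: leading byte 0xE0 = 11100000 → 3-byte char #4 = E0 B8 A8.
Offset 12: leading byte 0xF0 = 11110000 → 4-byte char #5 = F0 9F 98 A2.
Offset 16: leading byte 0xF0 = 11110000 → 4-byte char #6 = F0 B3 BE 80.
Offset 20: leading byte 0xF0 = 11110000 → 4-byte char #7 = F0 9F 99 8F.
Offset 24: leading byte 0xF3 = 11110011 → 4-byte char #8 = F3 BA 89 93.
Offset 28: leading byte 0xF2 = 11110010 → 4-byte char #9 = F2 84 86 BA.
Leading byte 0xF2 = 11110010 matches 11110xxx → 4-byte sequence.
Byte 1: 0xF2 = 11110010, payload 010 (3 bits).
Byte 2: 0x84 = 10000100 (10xxxxxx ✓), payload 000100.
Byte 3: 0x86 = 10000110 (10xxxxxx ✓), payload 000110.
Byte 4: 0xBA = 10111010 (10xxxxxx ✓), payload 111010.
Concatenate: 010000100000110111010 = 0x841BA (21 bits → U+841BA).

U+841BA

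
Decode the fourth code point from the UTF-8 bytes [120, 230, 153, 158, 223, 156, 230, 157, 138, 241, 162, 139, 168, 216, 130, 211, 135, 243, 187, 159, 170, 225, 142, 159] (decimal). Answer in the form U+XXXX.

U+674A

Offset 0: leading byte 0x78 = 01111000 → 1-byte char #1 = 78.
Offset 1: leading byte 0xE6 = 11100110 → 3-byte char #2 = E6 99 9E.
Offset 4: leading byte 0xDF = 11011111 → 2-byte char #3 = DF 9C.
Offset 6: leading byte 0xE6 = 11100110 → 3-byte char #4 = E6 9D 8A.
Leading byte 0xE6 = 11100110 matches 1110xxxx → 3-byte sequence.
Byte 1: 0xE6 = 11100110, payload 0110 (4 bits).
Byte 2: 0x9D = 10011101 (10xxxxxx ✓), payload 011101.
Byte 3: 0x8A = 10001010 (10xxxxxx ✓), payload 001010.
Concatenate: 0110011101001010 = 0x674A (16 bits → U+674A).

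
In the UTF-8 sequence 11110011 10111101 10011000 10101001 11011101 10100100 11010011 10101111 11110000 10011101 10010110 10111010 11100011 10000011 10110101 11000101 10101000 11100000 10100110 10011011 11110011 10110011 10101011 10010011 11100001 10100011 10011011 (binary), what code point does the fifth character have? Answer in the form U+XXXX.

Offset 0: leading byte 0xF3 = 11110011 → 4-byte char #1 = F3 BD 98 A9.
Offset 4: leading byte 0xDD = 11011101 → 2-byte char #2 = DD A4.
Offset 6: leading byte 0xD3 = 11010011 → 2-byte char #3 = D3 AF.
Offset 8: leading byte 0xF0 = 11110000 → 4-byte char #4 = F0 9D 96 BA.
Offset 12: leading byte 0xE3 = 11100011 → 3-byte char #5 = E3 83 B5.
Leading byte 0xE3 = 11100011 matches 1110xxxx → 3-byte sequence.
Byte 1: 0xE3 = 11100011, payload 0011 (4 bits).
Byte 2: 0x83 = 10000011 (10xxxxxx ✓), payload 000011.
Byte 3: 0xB5 = 10110101 (10xxxxxx ✓), payload 110101.
Concatenate: 0011000011110101 = 0x30F5 (16 bits → U+30F5).

U+30F5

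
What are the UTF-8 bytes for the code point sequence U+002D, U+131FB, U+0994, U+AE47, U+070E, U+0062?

2D F0 93 87 BB E0 A6 94 EA B9 87 DC 8E 62

U+002D: 1-byte form → 2D.
U+131FB: 4-byte form → F0 93 87 BB.
U+0994: 3-byte form → E0 A6 94.
U+AE47: 3-byte form → EA B9 87.
U+070E: 2-byte form → DC 8E.
U+0062: 1-byte form → 62.
Concatenated (14 bytes): 2D F0 93 87 BB E0 A6 94 EA B9 87 DC 8E 62.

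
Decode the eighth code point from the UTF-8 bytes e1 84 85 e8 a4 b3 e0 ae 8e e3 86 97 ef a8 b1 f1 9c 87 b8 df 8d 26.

Offset 0: leading byte 0xE1 = 11100001 → 3-byte char #1 = E1 84 85.
Offset 3: leading byte 0xE8 = 11101000 → 3-byte char #2 = E8 A4 B3.
Offset 6: leading byte 0xE0 = 11100000 → 3-byte char #3 = E0 AE 8E.
Offset 9: leading byte 0xE3 = 11100011 → 3-byte char #4 = E3 86 97.
Offset 12: leading byte 0xEF = 11101111 → 3-byte char #5 = EF A8 B1.
Offset 15: leading byte 0xF1 = 11110001 → 4-byte char #6 = F1 9C 87 B8.
Offset 19: leading byte 0xDF = 11011111 → 2-byte char #7 = DF 8D.
Offset 21: leading byte 0x26 = 00100110 → 1-byte char #8 = 26.
Leading byte 0x26 = 00100110 matches 0xxxxxxx → 1-byte sequence.
Byte 1: 0x26 = 00100110, payload 0100110 (7 bits).
Concatenate: 0100110 = 0x26 (7 bits → U+0026).

U+0026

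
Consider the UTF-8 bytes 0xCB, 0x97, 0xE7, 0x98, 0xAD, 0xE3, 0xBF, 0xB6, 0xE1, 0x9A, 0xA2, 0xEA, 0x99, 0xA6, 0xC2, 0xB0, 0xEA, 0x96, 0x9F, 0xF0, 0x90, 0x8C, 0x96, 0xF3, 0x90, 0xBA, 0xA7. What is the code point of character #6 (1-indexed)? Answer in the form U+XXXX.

U+00B0

Offset 0: leading byte 0xCB = 11001011 → 2-byte char #1 = CB 97.
Offset 2: leading byte 0xE7 = 11100111 → 3-byte char #2 = E7 98 AD.
Offset 5: leading byte 0xE3 = 11100011 → 3-byte char #3 = E3 BF B6.
Offset 8: leading byte 0xE1 = 11100001 → 3-byte char #4 = E1 9A A2.
Offset 11: leading byte 0xEA = 11101010 → 3-byte char #5 = EA 99 A6.
Offset 14: leading byte 0xC2 = 11000010 → 2-byte char #6 = C2 B0.
Leading byte 0xC2 = 11000010 matches 110xxxxx → 2-byte sequence.
Byte 1: 0xC2 = 11000010, payload 00010 (5 bits).
Byte 2: 0xB0 = 10110000 (10xxxxxx ✓), payload 110000.
Concatenate: 00010110000 = 0xB0 (11 bits → U+00B0).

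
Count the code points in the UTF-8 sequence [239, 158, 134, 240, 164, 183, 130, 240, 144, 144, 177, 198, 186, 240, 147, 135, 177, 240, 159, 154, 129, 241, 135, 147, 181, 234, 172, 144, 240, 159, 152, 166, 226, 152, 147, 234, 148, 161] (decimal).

11

Byte at offset 0: 0xEF = 11101111 → 3-byte char (#1). Advance 3.
Byte at offset 3: 0xF0 = 11110000 → 4-byte char (#2). Advance 4.
Byte at offset 7: 0xF0 = 11110000 → 4-byte char (#3). Advance 4.
Byte at offset 11: 0xC6 = 11000110 → 2-byte char (#4). Advance 2.
Byte at offset 13: 0xF0 = 11110000 → 4-byte char (#5). Advance 4.
Byte at offset 17: 0xF0 = 11110000 → 4-byte char (#6). Advance 4.
Byte at offset 21: 0xF1 = 11110001 → 4-byte char (#7). Advance 4.
Byte at offset 25: 0xEA = 11101010 → 3-byte char (#8). Advance 3.
Byte at offset 28: 0xF0 = 11110000 → 4-byte char (#9). Advance 4.
Byte at offset 32: 0xE2 = 11100010 → 3-byte char (#10). Advance 3.
Byte at offset 35: 0xEA = 11101010 → 3-byte char (#11). Advance 3.
Reached end at offset 38 after 11 code points.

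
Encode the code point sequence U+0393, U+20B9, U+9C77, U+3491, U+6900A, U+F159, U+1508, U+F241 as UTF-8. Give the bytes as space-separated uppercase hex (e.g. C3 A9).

U+0393: 2-byte form → CE 93.
U+20B9: 3-byte form → E2 82 B9.
U+9C77: 3-byte form → E9 B1 B7.
U+3491: 3-byte form → E3 92 91.
U+6900A: 4-byte form → F1 A9 80 8A.
U+F159: 3-byte form → EF 85 99.
U+1508: 3-byte form → E1 94 88.
U+F241: 3-byte form → EF 89 81.
Concatenated (24 bytes): CE 93 E2 82 B9 E9 B1 B7 E3 92 91 F1 A9 80 8A EF 85 99 E1 94 88 EF 89 81.

CE 93 E2 82 B9 E9 B1 B7 E3 92 91 F1 A9 80 8A EF 85 99 E1 94 88 EF 89 81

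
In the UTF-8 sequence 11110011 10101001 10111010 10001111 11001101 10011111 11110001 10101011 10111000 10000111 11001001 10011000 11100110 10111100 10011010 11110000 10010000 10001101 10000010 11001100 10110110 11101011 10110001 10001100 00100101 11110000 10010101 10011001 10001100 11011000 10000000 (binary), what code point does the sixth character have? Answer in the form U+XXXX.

U+10342

Offset 0: leading byte 0xF3 = 11110011 → 4-byte char #1 = F3 A9 BA 8F.
Offset 4: leading byte 0xCD = 11001101 → 2-byte char #2 = CD 9F.
Offset 6: leading byte 0xF1 = 11110001 → 4-byte char #3 = F1 AB B8 87.
Offset 10: leading byte 0xC9 = 11001001 → 2-byte char #4 = C9 98.
Offset 12: leading byte 0xE6 = 11100110 → 3-byte char #5 = E6 BC 9A.
Offset 15: leading byte 0xF0 = 11110000 → 4-byte char #6 = F0 90 8D 82.
Leading byte 0xF0 = 11110000 matches 11110xxx → 4-byte sequence.
Byte 1: 0xF0 = 11110000, payload 000 (3 bits).
Byte 2: 0x90 = 10010000 (10xxxxxx ✓), payload 010000.
Byte 3: 0x8D = 10001101 (10xxxxxx ✓), payload 001101.
Byte 4: 0x82 = 10000010 (10xxxxxx ✓), payload 000010.
Concatenate: 000010000001101000010 = 0x10342 (21 bits → U+10342).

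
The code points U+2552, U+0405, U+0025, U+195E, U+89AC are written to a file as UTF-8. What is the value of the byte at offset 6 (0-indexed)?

U+2552 → 3-byte form E2 95 92 at offsets 0–2.
U+0405 → 2-byte form D0 85 at offsets 3–4.
U+0025 → 1-byte form 25 at offsets 5–5.
U+195E → 3-byte form E1 A5 9E at offsets 6–8.
Offset 6 falls in char 4's range; it's byte 1 of E1 A5 9E = 0xE1.

0xE1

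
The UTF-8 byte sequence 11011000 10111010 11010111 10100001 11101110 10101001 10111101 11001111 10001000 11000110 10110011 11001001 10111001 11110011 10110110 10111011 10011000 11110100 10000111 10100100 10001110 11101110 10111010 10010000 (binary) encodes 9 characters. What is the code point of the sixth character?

Offset 0: leading byte 0xD8 = 11011000 → 2-byte char #1 = D8 BA.
Offset 2: leading byte 0xD7 = 11010111 → 2-byte char #2 = D7 A1.
Offset 4: leading byte 0xEE = 11101110 → 3-byte char #3 = EE A9 BD.
Offset 7: leading byte 0xCF = 11001111 → 2-byte char #4 = CF 88.
Offset 9: leading byte 0xC6 = 11000110 → 2-byte char #5 = C6 B3.
Offset 11: leading byte 0xC9 = 11001001 → 2-byte char #6 = C9 B9.
Leading byte 0xC9 = 11001001 matches 110xxxxx → 2-byte sequence.
Byte 1: 0xC9 = 11001001, payload 01001 (5 bits).
Byte 2: 0xB9 = 10111001 (10xxxxxx ✓), payload 111001.
Concatenate: 01001111001 = 0x279 (11 bits → U+0279).

U+0279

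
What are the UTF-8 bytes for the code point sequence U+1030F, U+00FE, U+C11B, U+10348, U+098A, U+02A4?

U+1030F: 4-byte form → F0 90 8C 8F.
U+00FE: 2-byte form → C3 BE.
U+C11B: 3-byte form → EC 84 9B.
U+10348: 4-byte form → F0 90 8D 88.
U+098A: 3-byte form → E0 A6 8A.
U+02A4: 2-byte form → CA A4.
Concatenated (18 bytes): F0 90 8C 8F C3 BE EC 84 9B F0 90 8D 88 E0 A6 8A CA A4.

F0 90 8C 8F C3 BE EC 84 9B F0 90 8D 88 E0 A6 8A CA A4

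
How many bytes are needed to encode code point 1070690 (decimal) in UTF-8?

4

U+105662 = 0x105662. UTF-8 uses 1 byte below 0x80, 2 below 0x800, 3 below 0x10000, 4 up to 0x10FFFF. 0x105662 is in U+10000–U+10FFFF → 4 bytes.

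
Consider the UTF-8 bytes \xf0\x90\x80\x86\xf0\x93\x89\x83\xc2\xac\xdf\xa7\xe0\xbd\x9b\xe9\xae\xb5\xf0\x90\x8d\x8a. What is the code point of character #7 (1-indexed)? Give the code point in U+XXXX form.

Offset 0: leading byte 0xF0 = 11110000 → 4-byte char #1 = F0 90 80 86.
Offset 4: leading byte 0xF0 = 11110000 → 4-byte char #2 = F0 93 89 83.
Offset 8: leading byte 0xC2 = 11000010 → 2-byte char #3 = C2 AC.
Offset 10: leading byte 0xDF = 11011111 → 2-byte char #4 = DF A7.
Offset 12: leading byte 0xE0 = 11100000 → 3-byte char #5 = E0 BD 9B.
Offset 15: leading byte 0xE9 = 11101001 → 3-byte char #6 = E9 AE B5.
Offset 18: leading byte 0xF0 = 11110000 → 4-byte char #7 = F0 90 8D 8A.
Leading byte 0xF0 = 11110000 matches 11110xxx → 4-byte sequence.
Byte 1: 0xF0 = 11110000, payload 000 (3 bits).
Byte 2: 0x90 = 10010000 (10xxxxxx ✓), payload 010000.
Byte 3: 0x8D = 10001101 (10xxxxxx ✓), payload 001101.
Byte 4: 0x8A = 10001010 (10xxxxxx ✓), payload 001010.
Concatenate: 000010000001101001010 = 0x1034A (21 bits → U+1034A).

U+1034A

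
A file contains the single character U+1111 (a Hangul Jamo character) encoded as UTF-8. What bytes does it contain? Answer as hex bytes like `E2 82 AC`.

E1 84 91

U+1111 = 0x1111 = 4369 decimal. In range U+0800–U+FFFF → 3-byte form: 1110xxxx 10xxxxxx 10xxxxxx.
Binary (16 bits): 0001000100010001.
Split 4+6+6: 0001 | 000100 | 010001.
Byte 1: 11100001 = 0xE1.
Byte 2: 10000100 = 0x84.
Byte 3: 10010001 = 0x91.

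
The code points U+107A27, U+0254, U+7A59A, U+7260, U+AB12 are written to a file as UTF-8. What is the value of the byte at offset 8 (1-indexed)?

0xBA

1-indexed offset 8 is 0-indexed offset 7.
U+107A27 → 4-byte form F4 87 A8 A7 at offsets 0–3.
U+0254 → 2-byte form C9 94 at offsets 4–5.
U+7A59A → 4-byte form F1 BA 96 9A at offsets 6–9.
Offset 7 falls in char 3's range; it's byte 2 of F1 BA 96 9A = 0xBA.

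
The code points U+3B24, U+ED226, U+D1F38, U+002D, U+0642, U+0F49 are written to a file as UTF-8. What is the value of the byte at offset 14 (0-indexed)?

U+3B24 → 3-byte form E3 AC A4 at offsets 0–2.
U+ED226 → 4-byte form F3 AD 88 A6 at offsets 3–6.
U+D1F38 → 4-byte form F3 91 BC B8 at offsets 7–10.
U+002D → 1-byte form 2D at offsets 11–11.
U+0642 → 2-byte form D9 82 at offsets 12–13.
U+0F49 → 3-byte form E0 BD 89 at offsets 14–16.
Offset 14 falls in char 6's range; it's byte 1 of E0 BD 89 = 0xE0.

0xE0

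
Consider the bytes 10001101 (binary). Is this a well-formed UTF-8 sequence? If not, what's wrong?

invalid (continuation byte with no leading byte)

Byte 0x8D = 10001101 has the form 10xxxxxx — a continuation byte — but there is no preceding leading byte.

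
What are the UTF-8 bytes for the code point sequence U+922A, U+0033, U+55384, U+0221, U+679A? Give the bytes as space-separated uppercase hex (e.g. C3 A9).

E9 88 AA 33 F1 95 8E 84 C8 A1 E6 9E 9A

U+922A: 3-byte form → E9 88 AA.
U+0033: 1-byte form → 33.
U+55384: 4-byte form → F1 95 8E 84.
U+0221: 2-byte form → C8 A1.
U+679A: 3-byte form → E6 9E 9A.
Concatenated (13 bytes): E9 88 AA 33 F1 95 8E 84 C8 A1 E6 9E 9A.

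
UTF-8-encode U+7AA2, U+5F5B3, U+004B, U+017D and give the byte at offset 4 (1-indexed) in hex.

0xF1

1-indexed offset 4 is 0-indexed offset 3.
U+7AA2 → 3-byte form E7 AA A2 at offsets 0–2.
U+5F5B3 → 4-byte form F1 9F 96 B3 at offsets 3–6.
Offset 3 falls in char 2's range; it's byte 1 of F1 9F 96 B3 = 0xF1.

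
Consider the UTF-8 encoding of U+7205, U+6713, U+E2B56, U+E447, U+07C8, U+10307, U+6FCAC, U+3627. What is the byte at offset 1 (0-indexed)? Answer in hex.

0x88

U+7205 → 3-byte form E7 88 85 at offsets 0–2.
Offset 1 falls in char 1's range; it's byte 2 of E7 88 85 = 0x88.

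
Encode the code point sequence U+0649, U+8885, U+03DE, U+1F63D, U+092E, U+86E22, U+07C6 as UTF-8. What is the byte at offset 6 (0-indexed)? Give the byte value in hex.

0x9E

U+0649 → 2-byte form D9 89 at offsets 0–1.
U+8885 → 3-byte form E8 A2 85 at offsets 2–4.
U+03DE → 2-byte form CF 9E at offsets 5–6.
Offset 6 falls in char 3's range; it's byte 2 of CF 9E = 0x9E.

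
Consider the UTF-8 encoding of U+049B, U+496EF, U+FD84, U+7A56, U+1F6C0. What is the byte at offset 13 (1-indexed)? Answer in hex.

1-indexed offset 13 is 0-indexed offset 12.
U+049B → 2-byte form D2 9B at offsets 0–1.
U+496EF → 4-byte form F1 89 9B AF at offsets 2–5.
U+FD84 → 3-byte form EF B6 84 at offsets 6–8.
U+7A56 → 3-byte form E7 A9 96 at offsets 9–11.
U+1F6C0 → 4-byte form F0 9F 9B 80 at offsets 12–15.
Offset 12 falls in char 5's range; it's byte 1 of F0 9F 9B 80 = 0xF0.

0xF0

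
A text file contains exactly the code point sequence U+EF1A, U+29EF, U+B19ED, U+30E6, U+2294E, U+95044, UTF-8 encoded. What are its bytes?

U+EF1A: 3-byte form → EE BC 9A.
U+29EF: 3-byte form → E2 A7 AF.
U+B19ED: 4-byte form → F2 B1 A7 AD.
U+30E6: 3-byte form → E3 83 A6.
U+2294E: 4-byte form → F0 A2 A5 8E.
U+95044: 4-byte form → F2 95 81 84.
Concatenated (21 bytes): EE BC 9A E2 A7 AF F2 B1 A7 AD E3 83 A6 F0 A2 A5 8E F2 95 81 84.

EE BC 9A E2 A7 AF F2 B1 A7 AD E3 83 A6 F0 A2 A5 8E F2 95 81 84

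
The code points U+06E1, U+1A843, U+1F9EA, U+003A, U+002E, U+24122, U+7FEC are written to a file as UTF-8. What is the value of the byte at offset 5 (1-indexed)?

0xA1

1-indexed offset 5 is 0-indexed offset 4.
U+06E1 → 2-byte form DB A1 at offsets 0–1.
U+1A843 → 4-byte form F0 9A A1 83 at offsets 2–5.
Offset 4 falls in char 2's range; it's byte 3 of F0 9A A1 83 = 0xA1.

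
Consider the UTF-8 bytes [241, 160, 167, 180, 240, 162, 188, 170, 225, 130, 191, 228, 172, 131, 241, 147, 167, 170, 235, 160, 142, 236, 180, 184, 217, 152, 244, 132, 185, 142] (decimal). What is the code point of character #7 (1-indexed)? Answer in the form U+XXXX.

Offset 0: leading byte 0xF1 = 11110001 → 4-byte char #1 = F1 A0 A7 B4.
Offset 4: leading byte 0xF0 = 11110000 → 4-byte char #2 = F0 A2 BC AA.
Offset 8: leading byte 0xE1 = 11100001 → 3-byte char #3 = E1 82 BF.
Offset 11: leading byte 0xE4 = 11100100 → 3-byte char #4 = E4 AC 83.
Offset 14: leading byte 0xF1 = 11110001 → 4-byte char #5 = F1 93 A7 AA.
Offset 18: leading byte 0xEB = 11101011 → 3-byte char #6 = EB A0 8E.
Offset 21: leading byte 0xEC = 11101100 → 3-byte char #7 = EC B4 B8.
Leading byte 0xEC = 11101100 matches 1110xxxx → 3-byte sequence.
Byte 1: 0xEC = 11101100, payload 1100 (4 bits).
Byte 2: 0xB4 = 10110100 (10xxxxxx ✓), payload 110100.
Byte 3: 0xB8 = 10111000 (10xxxxxx ✓), payload 111000.
Concatenate: 1100110100111000 = 0xCD38 (16 bits → U+CD38).

U+CD38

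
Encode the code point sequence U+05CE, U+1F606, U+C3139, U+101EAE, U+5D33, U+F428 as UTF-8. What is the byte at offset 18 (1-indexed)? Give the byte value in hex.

1-indexed offset 18 is 0-indexed offset 17.
U+05CE → 2-byte form D7 8E at offsets 0–1.
U+1F606 → 4-byte form F0 9F 98 86 at offsets 2–5.
U+C3139 → 4-byte form F3 83 84 B9 at offsets 6–9.
U+101EAE → 4-byte form F4 81 BA AE at offsets 10–13.
U+5D33 → 3-byte form E5 B4 B3 at offsets 14–16.
U+F428 → 3-byte form EF 90 A8 at offsets 17–19.
Offset 17 falls in char 6's range; it's byte 1 of EF 90 A8 = 0xEF.

0xEF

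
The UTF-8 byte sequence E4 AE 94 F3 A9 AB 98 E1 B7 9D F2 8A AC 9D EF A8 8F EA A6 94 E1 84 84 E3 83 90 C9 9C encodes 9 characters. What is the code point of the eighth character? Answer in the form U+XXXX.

U+30D0

Offset 0: leading byte 0xE4 = 11100100 → 3-byte char #1 = E4 AE 94.
Offset 3: leading byte 0xF3 = 11110011 → 4-byte char #2 = F3 A9 AB 98.
Offset 7: leading byte 0xE1 = 11100001 → 3-byte char #3 = E1 B7 9D.
Offset 10: leading byte 0xF2 = 11110010 → 4-byte char #4 = F2 8A AC 9D.
Offset 14: leading byte 0xEF = 11101111 → 3-byte char #5 = EF A8 8F.
Offset 17: leading byte 0xEA = 11101010 → 3-byte char #6 = EA A6 94.
Offset 20: leading byte 0xE1 = 11100001 → 3-byte char #7 = E1 84 84.
Offset 23: leading byte 0xE3 = 11100011 → 3-byte char #8 = E3 83 90.
Leading byte 0xE3 = 11100011 matches 1110xxxx → 3-byte sequence.
Byte 1: 0xE3 = 11100011, payload 0011 (4 bits).
Byte 2: 0x83 = 10000011 (10xxxxxx ✓), payload 000011.
Byte 3: 0x90 = 10010000 (10xxxxxx ✓), payload 010000.
Concatenate: 0011000011010000 = 0x30D0 (16 bits → U+30D0).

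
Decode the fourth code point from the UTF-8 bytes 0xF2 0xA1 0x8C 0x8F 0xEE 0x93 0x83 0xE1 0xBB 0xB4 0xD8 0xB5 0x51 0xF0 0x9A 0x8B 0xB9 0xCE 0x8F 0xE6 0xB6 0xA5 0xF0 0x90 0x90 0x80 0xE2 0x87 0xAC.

Offset 0: leading byte 0xF2 = 11110010 → 4-byte char #1 = F2 A1 8C 8F.
Offset 4: leading byte 0xEE = 11101110 → 3-byte char #2 = EE 93 83.
Offset 7: leading byte 0xE1 = 11100001 → 3-byte char #3 = E1 BB B4.
Offset 10: leading byte 0xD8 = 11011000 → 2-byte char #4 = D8 B5.
Leading byte 0xD8 = 11011000 matches 110xxxxx → 2-byte sequence.
Byte 1: 0xD8 = 11011000, payload 11000 (5 bits).
Byte 2: 0xB5 = 10110101 (10xxxxxx ✓), payload 110101.
Concatenate: 11000110101 = 0x635 (11 bits → U+0635).

U+0635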